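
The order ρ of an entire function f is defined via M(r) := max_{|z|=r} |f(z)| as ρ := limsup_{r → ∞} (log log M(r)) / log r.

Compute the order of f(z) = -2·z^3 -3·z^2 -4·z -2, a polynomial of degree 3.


|f(z)| ≤ Σ|c_k|·r^k = O(r^3) as r → ∞. Polynomial growth is O(e^{r^ε}) for every ε > 0 (since r^3/e^{r^ε} → 0), so ρ ≤ ε for all ε > 0, i.e. ρ = 0. Every nonconstant polynomial has order 0.
Therefore ρ = 0.

Order ρ = 0.


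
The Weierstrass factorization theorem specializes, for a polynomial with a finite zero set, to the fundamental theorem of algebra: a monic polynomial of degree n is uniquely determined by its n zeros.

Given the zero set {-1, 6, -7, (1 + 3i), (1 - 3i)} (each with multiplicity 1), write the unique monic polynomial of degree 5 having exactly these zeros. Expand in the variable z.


The polynomial is p(z) = ∏_{α ∈ S} (z − α), where S = {-1, 6, -7, (1 + 3i), (1 - 3i)}.
Expanding the product yields: p(z) = z^5 -35·z^3 + 60·z^2 -326·z -420.
Note conjugate pairs combine to real quadratics: (z − (1+3i))(z − (1−3i)) = z² − 2z + 10.
The resulting polynomial has degree 5 and real coefficients as required.

p(z) = z^5 -35·z^3 + 60·z^2 -326·z -420.


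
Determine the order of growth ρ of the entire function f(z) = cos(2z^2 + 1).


Write cos(w) = (e^{iw} ± e^{−iw})/(2 or 2i), so |cos(w)| ≤ e^{|w|}. With w = 2z^2 + 1, |w| ≤ 2r^2 + 1 on |z|=r, giving M(r) ≤ e^{2r^2 + 1} and ρ ≤ 2. For the lower bound, choose z on |z|=r with 2z^2 purely imaginary of modulus 2r^2; then |cos(2z^2 + 1)| grows like e^{2r^2}/2, so ρ ≥ 2. Hence ρ = 2.
Therefore ρ = 2.

Order ρ = 2.


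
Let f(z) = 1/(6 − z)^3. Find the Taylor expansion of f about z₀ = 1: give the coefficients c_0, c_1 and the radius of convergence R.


Let w = z − z₀, so z = z₀ + w.
Then 6 − z = 6 − (z₀ + w) = (6 − z₀) − w = 5 − w.
f(z) = 1/(5 − w)^3 = (1/(5)^3) · (1 − w/(5))^{−3}.
By the binomial series (1−u)^{−3} = Σ_{n≥0} C(n+2, 2) u^n for |u|<1, with u = w/(5):
  c_n = C(n+2, 2) / (5)^(n+3).
  c_0 = 1/(5)^3 = 1/125.
  c_1 = 3/(5)^4 = 3/625.
The series is valid for |w/d| < 1, i.e. |z − z₀| < |d|.
Radius of convergence: R = |6 − z₀| = |5| = 5 (distance from z₀ to the singularity z = 6).

c_0 = 1/125, c_1 = 3/625; R = 5.


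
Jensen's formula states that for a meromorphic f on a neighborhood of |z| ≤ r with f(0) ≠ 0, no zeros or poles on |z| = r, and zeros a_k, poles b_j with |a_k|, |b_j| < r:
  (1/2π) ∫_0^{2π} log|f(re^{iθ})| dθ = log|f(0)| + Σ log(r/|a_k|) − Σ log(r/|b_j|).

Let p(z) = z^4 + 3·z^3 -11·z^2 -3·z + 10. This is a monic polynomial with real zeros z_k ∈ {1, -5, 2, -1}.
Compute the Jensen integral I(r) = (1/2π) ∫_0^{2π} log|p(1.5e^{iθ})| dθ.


Zeros: -5, -1, 1, 2; r = 1.5.
Inside |z| < r: -1, 1. Outside (|z| ≥ r): -5, 2.
p(0) = 10, so log|p(0)| = log(10) = 2.3026.
Apply Jensen: I(r) = log|p(0)| + Σ_k log(r/|z_k|), summed over zeros inside |z| < r.
  log(r/|z_k|) for z_k = 1: log(1.5/1) = 0.4055
  log(r/|z_k|) for z_k = -1: log(1.5/1) = 0.4055
  Outside zeros (-5, 2) contribute nothing to the Jensen sum.
Sum over inside zeros: 0.8109.
I(r) = log|p(0)| + (inside sum) = 2.3026 + 0.8109 = 3.1135.
Note: since some zeros are outside |z| ≤ r, the simplified n·log(r) form does NOT apply — only the inside zeros contribute.

I(r) ≈ 3.1135.


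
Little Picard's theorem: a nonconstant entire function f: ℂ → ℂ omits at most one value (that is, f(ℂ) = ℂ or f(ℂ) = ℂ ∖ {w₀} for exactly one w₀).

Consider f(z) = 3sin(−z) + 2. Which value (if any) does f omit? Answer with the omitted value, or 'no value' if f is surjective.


Little Picard bounds the complement of f(ℂ) to at most one point.
sin is entire and surjective onto ℂ: for every w ∈ ℂ, sin(ζ) = w has a solution ζ ∈ ℂ (e.g., via the complex inverse arcsin). With ζ = −z this gives z = ζ/(-1). Then 3·sin(−z) takes every value in 3·ℂ = ℂ, and adding 2 is a bijection of ℂ. So f is surjective and omits no value. (Note: only on the real line is sin bounded by [−1, 1].)

Omitted value: no value.


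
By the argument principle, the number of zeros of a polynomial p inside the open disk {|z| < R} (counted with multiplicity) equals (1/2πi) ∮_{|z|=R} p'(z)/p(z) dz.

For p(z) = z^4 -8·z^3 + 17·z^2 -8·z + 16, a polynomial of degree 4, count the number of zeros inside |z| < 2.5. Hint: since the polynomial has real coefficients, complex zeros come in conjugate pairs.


The zeros of p are: 4, 4, (0 + 1i), (0 - 1i).
Their magnitudes are: 4, 4, 1, 1.
Zeros with |z| < R = 2.5: (0 + 1i), (0 - 1i).
Count = 2.
By the argument principle, (1/2πi) ∮_{|z|=R} p'(z)/p(z) dz equals exactly this count.

Number of zeros inside |z| < 2.5: 2.


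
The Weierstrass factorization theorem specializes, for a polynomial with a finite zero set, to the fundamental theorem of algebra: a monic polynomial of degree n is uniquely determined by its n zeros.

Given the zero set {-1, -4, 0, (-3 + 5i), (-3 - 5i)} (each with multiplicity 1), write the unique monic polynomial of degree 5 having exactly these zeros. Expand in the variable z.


The polynomial is p(z) = ∏_{α ∈ S} (z − α), where S = {-1, -4, 0, (-3 + 5i), (-3 - 5i)}.
Expanding the product yields: p(z) = z^5 + 11·z^4 + 68·z^3 + 194·z^2 + 136·z.
Note conjugate pairs combine to real quadratics: (z − (-3+5i))(z − (-3−5i)) = z² + 6z + 34.
The resulting polynomial has degree 5 and real coefficients as required.

p(z) = z^5 + 11·z^4 + 68·z^3 + 194·z^2 + 136·z.


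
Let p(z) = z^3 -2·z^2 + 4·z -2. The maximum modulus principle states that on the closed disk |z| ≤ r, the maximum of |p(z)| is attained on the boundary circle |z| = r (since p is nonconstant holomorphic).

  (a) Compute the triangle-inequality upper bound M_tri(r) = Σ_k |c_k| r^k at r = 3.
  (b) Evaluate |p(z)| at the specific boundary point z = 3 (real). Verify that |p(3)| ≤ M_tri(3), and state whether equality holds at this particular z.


Coefficients: c_0 = -2, c_1 = 4, c_2 = -2, c_3 = 1. Radius r = 3.
Part (a). Triangle bound: M_tri(r) = Σ_k |c_k| r^k
  = |-2|·3^0 + |4|·3^1 + |-2|·3^2 + |1|·3^3
  = 2 + 12 + 18 + 27 = 59.
This bounds M(r) := max_{|z|=r} |p(z)| from above; equality holds iff all terms c_k z^k can be made to align in phase at a single z on |z|=r.
Part (b). At z = 3 (real, on the circle |z| = r):
  p(3) = (-2)·3^0 + (4)·3^1 + (-2)·3^2 + (1)·3^3 = 19.
  |p(3)| = 19.
Check: |p(3)| = 19 ≤ 59 = M_tri(3). ✓ Equality does not hold at z = 3 (the coefficients have mixed signs, so the terms do not all align in phase there).

M_tri(3) = 59; |p(3)| = 19; equality at z=3: no.


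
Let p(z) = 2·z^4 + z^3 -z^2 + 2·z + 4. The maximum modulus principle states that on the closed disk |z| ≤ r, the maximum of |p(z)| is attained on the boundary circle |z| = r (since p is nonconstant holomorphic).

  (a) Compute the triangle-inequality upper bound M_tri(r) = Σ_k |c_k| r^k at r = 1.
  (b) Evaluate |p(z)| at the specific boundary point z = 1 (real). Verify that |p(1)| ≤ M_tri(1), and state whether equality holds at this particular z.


Coefficients: c_0 = 4, c_1 = 2, c_2 = -1, c_3 = 1, c_4 = 2. Radius r = 1.
Part (a). Triangle bound: M_tri(r) = Σ_k |c_k| r^k
  = |4|·1^0 + |2|·1^1 + |-1|·1^2 + |1|·1^3 + |2|·1^4
  = 4 + 2 + 1 + 1 + 2 = 10.
This bounds M(r) := max_{|z|=r} |p(z)| from above; equality holds iff all terms c_k z^k can be made to align in phase at a single z on |z|=r.
Part (b). At z = 1 (real, on the circle |z| = r):
  p(1) = (4)·1^0 + (2)·1^1 + (-1)·1^2 + (1)·1^3 + (2)·1^4 = 8.
  |p(1)| = 8.
Check: |p(1)| = 8 ≤ 10 = M_tri(1). ✓ Equality does not hold at z = 1 (the coefficients have mixed signs, so the terms do not all align in phase there).

M_tri(1) = 10; |p(1)| = 8; equality at z=1: no.


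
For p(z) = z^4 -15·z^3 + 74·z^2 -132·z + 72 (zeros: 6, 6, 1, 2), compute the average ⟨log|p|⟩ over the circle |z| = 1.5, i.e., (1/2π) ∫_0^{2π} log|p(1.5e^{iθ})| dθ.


Zeros: 1, 2, 6, 6; r = 1.5.
Inside |z| < r: 1. Outside (|z| ≥ r): 2, 6, 6.
p(0) = 72, so log|p(0)| = log(72) = 4.2767.
Apply Jensen: I(r) = log|p(0)| + Σ_k log(r/|z_k|), summed over zeros inside |z| < r.
  log(r/|z_k|) for z_k = 1: log(1.5/1) = 0.4055
  Outside zeros (2, 6, 6) contribute nothing to the Jensen sum.
Sum over inside zeros: 0.4055.
I(r) = log|p(0)| + (inside sum) = 4.2767 + 0.4055 = 4.6821.
Note: since some zeros are outside |z| ≤ r, the simplified n·log(r) form does NOT apply — only the inside zeros contribute.

I(r) ≈ 4.6821.


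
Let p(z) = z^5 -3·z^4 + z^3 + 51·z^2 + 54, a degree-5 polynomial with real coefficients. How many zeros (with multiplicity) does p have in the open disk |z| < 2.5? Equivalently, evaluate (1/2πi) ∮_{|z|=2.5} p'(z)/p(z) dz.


The zeros of p are: (3 + 3i), (3 - 3i), (0 + 1i), (0 - 1i), -3.
Their magnitudes are: 4.243, 4.243, 1, 1, 3.
Zeros with |z| < R = 2.5: (0 + 1i), (0 - 1i).
Count = 2.
By the argument principle, (1/2πi) ∮_{|z|=R} p'(z)/p(z) dz equals exactly this count.

Number of zeros inside |z| < 2.5: 2.


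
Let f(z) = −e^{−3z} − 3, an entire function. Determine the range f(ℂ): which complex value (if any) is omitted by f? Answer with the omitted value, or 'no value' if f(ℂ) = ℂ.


Little Picard bounds the complement of f(ℂ) to at most one point.
e^{−3z} is never zero on ℂ, so -1·e^{−3z} takes every value in ℂ ∖ {0}. Adding -3 shifts the range to ℂ ∖ {-3}. Thus f omits exactly the value -3.

Omitted value: -3.


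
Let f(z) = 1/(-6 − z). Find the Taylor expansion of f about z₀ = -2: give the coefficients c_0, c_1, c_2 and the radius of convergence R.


Let w = z − z₀, so z = z₀ + w.
Then -6 − z = -6 − (z₀ + w) = (-6 − z₀) − w = -4 − w.
f(z) = 1/(-4 − w) = (1/(-4)) · 1/(1 − w/(-4)) = Σ_{n≥0} w^n / (-4)^(n+1).
So c_n = 1/(-4)^(n+1):
  c_0 = 1/(-4)^1 = -1/4.
  c_1 = 1/(-4)^2 = 1/16.
  c_2 = 1/(-4)^3 = -1/64.
The series is valid for |w/d| < 1, i.e. |z − z₀| < |d|.
Radius of convergence: R = |-6 − z₀| = |-4| = 4 (distance from z₀ to the singularity z = -6).

c_0 = -1/4, c_1 = 1/16, c_2 = -1/64; R = 4.


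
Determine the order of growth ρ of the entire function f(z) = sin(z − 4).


sin(w) is a linear combination of e^{iw} and e^{−iw} (or e^w, e^{−w} in the hyperbolic case), so |sin(w)| ≤ e^{|w|}. With w = z − 4, |w| ≤ 1|z| + 4 = 1r + 4 on |z| = r, giving M(r) ≤ e^{1r + 4}, so ρ ≤ 1. On a suitable ray (z = it for sin/cos; z = t for sinh/cosh, t real → ∞), |sin(z − 4)| grows like e^{1|t|}/2, so ρ ≥ 1. Hence ρ = 1.
Therefore ρ = 1.

Order ρ = 1.


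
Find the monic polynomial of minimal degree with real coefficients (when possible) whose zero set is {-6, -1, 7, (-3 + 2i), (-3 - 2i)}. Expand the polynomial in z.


The polynomial is p(z) = ∏_{α ∈ S} (z − α), where S = {-6, -1, 7, (-3 + 2i), (-3 - 2i)}.
Expanding the product yields: p(z) = z^5 + 6·z^4 -30·z^3 -300·z^2 -811·z -546.
Note conjugate pairs combine to real quadratics: (z − (-3+2i))(z − (-3−2i)) = z² + 6z + 13.
The resulting polynomial has degree 5 and real coefficients as required.

p(z) = z^5 + 6·z^4 -30·z^3 -300·z^2 -811·z -546.


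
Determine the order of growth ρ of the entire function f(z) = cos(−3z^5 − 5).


Write cos(w) = (e^{iw} ± e^{−iw})/(2 or 2i), so |cos(w)| ≤ e^{|w|}. With w = −3z^5 − 5, |w| ≤ 3r^5 + 5 on |z|=r, giving M(r) ≤ e^{3r^5 + 5} and ρ ≤ 5. For the lower bound, choose z on |z|=r with -3z^5 purely imaginary of modulus 3r^5; then |cos(−3z^5 − 5)| grows like e^{3r^5}/2, so ρ ≥ 5. Hence ρ = 5.
Therefore ρ = 5.

Order ρ = 5.


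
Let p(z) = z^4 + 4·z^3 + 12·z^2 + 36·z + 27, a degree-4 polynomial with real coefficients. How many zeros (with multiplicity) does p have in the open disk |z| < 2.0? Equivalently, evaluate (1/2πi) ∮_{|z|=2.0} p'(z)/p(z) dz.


The zeros of p are: -1, -3, (0 + 3i), (0 - 3i).
Their magnitudes are: 1, 3, 3, 3.
Zeros with |z| < R = 2.0: -1.
Count = 1.
By the argument principle, (1/2πi) ∮_{|z|=R} p'(z)/p(z) dz equals exactly this count.

Number of zeros inside |z| < 2.0: 1.


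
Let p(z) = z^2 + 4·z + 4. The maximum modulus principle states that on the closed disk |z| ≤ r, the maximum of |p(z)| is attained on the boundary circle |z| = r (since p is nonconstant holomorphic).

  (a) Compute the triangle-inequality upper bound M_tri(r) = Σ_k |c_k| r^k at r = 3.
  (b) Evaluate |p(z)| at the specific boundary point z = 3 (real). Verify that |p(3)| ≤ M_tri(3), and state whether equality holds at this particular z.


Coefficients: c_0 = 4, c_1 = 4, c_2 = 1. Radius r = 3.
Part (a). Triangle bound: M_tri(r) = Σ_k |c_k| r^k
  = |4|·3^0 + |4|·3^1 + |1|·3^2
  = 4 + 12 + 9 = 25.
This bounds M(r) := max_{|z|=r} |p(z)| from above; equality holds iff all terms c_k z^k can be made to align in phase at a single z on |z|=r.
Part (b). At z = 3 (real, on the circle |z| = r):
  p(3) = (4)·3^0 + (4)·3^1 + (1)·3^2 = 25.
  |p(3)| = 25.
Since all nonzero coefficients share the same sign, |p(3)| = 25 = M_tri(3); the triangle bound is attained at z = 3, so in fact M(r) = 25.

M_tri(3) = 25; |p(3)| = 25; equality at z=3: yes.


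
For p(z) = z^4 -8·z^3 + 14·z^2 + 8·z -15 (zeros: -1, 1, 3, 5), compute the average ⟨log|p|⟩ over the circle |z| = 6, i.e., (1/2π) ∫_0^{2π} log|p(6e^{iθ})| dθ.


Zeros: -1, 1, 3, 5; r = 6.
Inside |z| < r: -1, 1, 3, 5. Outside (|z| ≥ r): ∅.
p(0) = -15, so log|p(0)| = log(15) = 2.7081.
Apply Jensen: I(r) = log|p(0)| + Σ_k log(r/|z_k|), summed over zeros inside |z| < r.
  log(r/|z_k|) for z_k = -1: log(6/1) = 1.7918
  log(r/|z_k|) for z_k = 1: log(6/1) = 1.7918
  log(r/|z_k|) for z_k = 3: log(6/3) = 0.6931
  log(r/|z_k|) for z_k = 5: log(6/5) = 0.1823
Sum over inside zeros: 4.4590.
I(r) = log|p(0)| + (inside sum) = 2.7081 + 4.4590 = 7.1670.
Closed form (all zeros inside, monic): I(r) = n·log(r) = 4·log(6) = 7.1670. ✓

I(r) ≈ 7.1670.


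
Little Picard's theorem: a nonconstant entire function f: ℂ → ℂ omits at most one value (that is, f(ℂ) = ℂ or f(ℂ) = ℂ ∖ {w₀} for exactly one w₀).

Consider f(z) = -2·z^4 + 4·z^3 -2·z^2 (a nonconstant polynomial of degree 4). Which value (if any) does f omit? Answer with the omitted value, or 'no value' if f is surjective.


Little Picard bounds the complement of f(ℂ) to at most one point.
For every w ∈ ℂ, the equation p(z) − w = 0 is a nonconstant polynomial in z and hence has at least one root by the fundamental theorem of algebra. So p is surjective onto ℂ, omitting no value.

Omitted value: no value.


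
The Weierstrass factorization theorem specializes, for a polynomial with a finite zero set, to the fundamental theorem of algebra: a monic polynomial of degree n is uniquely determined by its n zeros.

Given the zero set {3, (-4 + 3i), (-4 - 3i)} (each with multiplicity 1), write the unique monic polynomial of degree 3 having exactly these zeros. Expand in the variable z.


The polynomial is p(z) = ∏_{α ∈ S} (z − α), where S = {3, (-4 + 3i), (-4 - 3i)}.
Expanding the product yields: p(z) = z^3 + 5·z^2 + z -75.
Note conjugate pairs combine to real quadratics: (z − (-4+3i))(z − (-4−3i)) = z² + 8z + 25.
The resulting polynomial has degree 3 and real coefficients as required.

p(z) = z^3 + 5·z^2 + z -75.


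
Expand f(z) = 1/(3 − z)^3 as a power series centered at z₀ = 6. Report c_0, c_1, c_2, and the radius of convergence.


Let w = z − z₀, so z = z₀ + w.
Then 3 − z = 3 − (z₀ + w) = (3 − z₀) − w = -3 − w.
f(z) = 1/(-3 − w)^3 = (1/(-3)^3) · (1 − w/(-3))^{−3}.
By the binomial series (1−u)^{−3} = Σ_{n≥0} C(n+2, 2) u^n for |u|<1, with u = w/(-3):
  c_n = C(n+2, 2) / (-3)^(n+3).
  c_0 = 1/(-3)^3 = -1/27.
  c_1 = 3/(-3)^4 = 1/27.
  c_2 = 6/(-3)^5 = -2/81.
The series is valid for |w/d| < 1, i.e. |z − z₀| < |d|.
Radius of convergence: R = |3 − z₀| = |-3| = 3 (distance from z₀ to the singularity z = 3).

c_0 = -1/27, c_1 = 1/27, c_2 = -2/81; R = 3.


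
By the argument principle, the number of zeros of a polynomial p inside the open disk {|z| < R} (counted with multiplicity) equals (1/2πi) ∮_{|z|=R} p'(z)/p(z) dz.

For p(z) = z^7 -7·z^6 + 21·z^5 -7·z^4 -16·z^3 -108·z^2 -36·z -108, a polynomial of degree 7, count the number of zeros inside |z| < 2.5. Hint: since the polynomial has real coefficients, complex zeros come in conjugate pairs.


The zeros of p are: (3 + 3i), (3 - 3i), (0 + 1i), (0 - 1i), (-1 + 1i), (-1 - 1i), 3.
Their magnitudes are: 4.243, 4.243, 1, 1, 1.414, 1.414, 3.
Zeros with |z| < R = 2.5: (0 + 1i), (0 - 1i), (-1 + 1i), (-1 - 1i).
Count = 4.
By the argument principle, (1/2πi) ∮_{|z|=R} p'(z)/p(z) dz equals exactly this count.

Number of zeros inside |z| < 2.5: 4.


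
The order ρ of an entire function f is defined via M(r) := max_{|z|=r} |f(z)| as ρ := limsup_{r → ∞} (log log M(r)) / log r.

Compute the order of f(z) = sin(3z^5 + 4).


Write sin(w) = (e^{iw} ± e^{−iw})/(2 or 2i), so |sin(w)| ≤ e^{|w|}. With w = 3z^5 + 4, |w| ≤ 3r^5 + 4 on |z|=r, giving M(r) ≤ e^{3r^5 + 4} and ρ ≤ 5. For the lower bound, choose z on |z|=r with 3z^5 purely imaginary of modulus 3r^5; then |sin(3z^5 + 4)| grows like e^{3r^5}/2, so ρ ≥ 5. Hence ρ = 5.
Therefore ρ = 5.

Order ρ = 5.


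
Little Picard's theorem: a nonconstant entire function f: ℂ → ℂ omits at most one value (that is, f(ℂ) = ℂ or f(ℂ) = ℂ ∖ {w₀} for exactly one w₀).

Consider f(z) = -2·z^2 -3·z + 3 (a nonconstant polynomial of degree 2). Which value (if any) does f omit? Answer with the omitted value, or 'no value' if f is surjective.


Little Picard bounds the complement of f(ℂ) to at most one point.
For every w ∈ ℂ, the equation p(z) − w = 0 is a nonconstant polynomial in z and hence has at least one root by the fundamental theorem of algebra. So p is surjective onto ℂ, omitting no value.

Omitted value: no value.


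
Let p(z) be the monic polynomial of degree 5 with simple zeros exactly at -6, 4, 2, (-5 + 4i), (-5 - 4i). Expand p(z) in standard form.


The polynomial is p(z) = ∏_{α ∈ S} (z − α), where S = {-6, 4, 2, (-5 + 4i), (-5 - 4i)}.
Expanding the product yields: p(z) = z^5 + 10·z^4 + 13·z^3 -232·z^2 -668·z + 1968.
Note conjugate pairs combine to real quadratics: (z − (-5+4i))(z − (-5−4i)) = z² + 10z + 41.
The resulting polynomial has degree 5 and real coefficients as required.

p(z) = z^5 + 10·z^4 + 13·z^3 -232·z^2 -668·z + 1968.


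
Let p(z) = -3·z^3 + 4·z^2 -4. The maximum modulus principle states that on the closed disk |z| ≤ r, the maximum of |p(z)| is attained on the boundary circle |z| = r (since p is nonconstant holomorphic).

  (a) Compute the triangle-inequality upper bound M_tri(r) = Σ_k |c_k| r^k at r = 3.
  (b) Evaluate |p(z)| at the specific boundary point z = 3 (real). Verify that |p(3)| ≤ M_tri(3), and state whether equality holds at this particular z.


Coefficients: c_0 = -4, c_1 = 0, c_2 = 4, c_3 = -3. Radius r = 3.
Part (a). Triangle bound: M_tri(r) = Σ_k |c_k| r^k
  = |-4|·3^0 + |0|·3^1 + |4|·3^2 + |-3|·3^3
  = 4 + 0 + 36 + 81 = 121.
This bounds M(r) := max_{|z|=r} |p(z)| from above; equality holds iff all terms c_k z^k can be made to align in phase at a single z on |z|=r.
Part (b). At z = 3 (real, on the circle |z| = r):
  p(3) = (-4)·3^0 + (0)·3^1 + (4)·3^2 + (-3)·3^3 = -49.
  |p(3)| = 49.
Check: |p(3)| = 49 ≤ 121 = M_tri(3). ✓ Equality does not hold at z = 3 (the coefficients have mixed signs, so the terms do not all align in phase there).

M_tri(3) = 121; |p(3)| = 49; equality at z=3: no.


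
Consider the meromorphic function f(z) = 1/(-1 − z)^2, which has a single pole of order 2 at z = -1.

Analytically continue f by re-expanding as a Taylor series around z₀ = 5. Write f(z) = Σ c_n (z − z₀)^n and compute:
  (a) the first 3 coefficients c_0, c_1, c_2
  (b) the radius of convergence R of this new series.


Let w = z − z₀, so z = z₀ + w.
Then -1 − z = -1 − (z₀ + w) = (-1 − z₀) − w = -6 − w.
f(z) = 1/(-6 − w)^2 = (1/(-6)^2) · (1 − w/(-6))^{−2}.
By the binomial series (1−u)^{−2} = Σ_{n≥0} C(n+1, 1) u^n for |u|<1, with u = w/(-6):
  c_n = C(n+1, 1) / (-6)^(n+2).
  c_0 = 1/(-6)^2 = 1/36.
  c_1 = 2/(-6)^3 = -1/108.
  c_2 = 3/(-6)^4 = 1/432.
The series is valid for |w/d| < 1, i.e. |z − z₀| < |d|.
Radius of convergence: R = |-1 − z₀| = |-6| = 6 (distance from z₀ to the singularity z = -1).

c_0 = 1/36, c_1 = -1/108, c_2 = 1/432; R = 6.


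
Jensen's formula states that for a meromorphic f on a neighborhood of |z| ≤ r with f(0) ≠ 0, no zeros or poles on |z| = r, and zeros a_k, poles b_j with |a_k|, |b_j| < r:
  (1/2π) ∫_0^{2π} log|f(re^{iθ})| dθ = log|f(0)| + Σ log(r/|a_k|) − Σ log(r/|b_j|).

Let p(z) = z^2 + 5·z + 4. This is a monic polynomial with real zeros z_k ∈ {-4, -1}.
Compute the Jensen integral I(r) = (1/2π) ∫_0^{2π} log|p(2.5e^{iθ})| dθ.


Zeros: -4, -1; r = 2.5.
Inside |z| < r: -1. Outside (|z| ≥ r): -4.
p(0) = 4, so log|p(0)| = log(4) = 1.3863.
Apply Jensen: I(r) = log|p(0)| + Σ_k log(r/|z_k|), summed over zeros inside |z| < r.
  log(r/|z_k|) for z_k = -1: log(2.5/1) = 0.9163
  Outside zeros (-4) contribute nothing to the Jensen sum.
Sum over inside zeros: 0.9163.
I(r) = log|p(0)| + (inside sum) = 1.3863 + 0.9163 = 2.3026.
Note: since some zeros are outside |z| ≤ r, the simplified n·log(r) form does NOT apply — only the inside zeros contribute.

I(r) ≈ 2.3026.


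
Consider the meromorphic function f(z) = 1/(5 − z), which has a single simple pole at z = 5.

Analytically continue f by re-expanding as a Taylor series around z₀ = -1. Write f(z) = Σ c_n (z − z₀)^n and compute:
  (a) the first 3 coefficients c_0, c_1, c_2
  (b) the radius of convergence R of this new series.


Let w = z − z₀, so z = z₀ + w.
Then 5 − z = 5 − (z₀ + w) = (5 − z₀) − w = 6 − w.
f(z) = 1/(6 − w) = (1/(6)) · 1/(1 − w/(6)) = Σ_{n≥0} w^n / (6)^(n+1).
So c_n = 1/(6)^(n+1):
  c_0 = 1/(6)^1 = 1/6.
  c_1 = 1/(6)^2 = 1/36.
  c_2 = 1/(6)^3 = 1/216.
The series is valid for |w/d| < 1, i.e. |z − z₀| < |d|.
Radius of convergence: R = |5 − z₀| = |6| = 6 (distance from z₀ to the singularity z = 5).

c_0 = 1/6, c_1 = 1/36, c_2 = 1/216; R = 6.


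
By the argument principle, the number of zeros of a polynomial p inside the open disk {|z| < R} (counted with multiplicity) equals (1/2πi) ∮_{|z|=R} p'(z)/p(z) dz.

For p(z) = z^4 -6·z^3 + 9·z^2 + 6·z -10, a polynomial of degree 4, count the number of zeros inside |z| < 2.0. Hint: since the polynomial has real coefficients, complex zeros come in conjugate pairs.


The zeros of p are: (3 + 1i), (3 - 1i), 1, -1.
Their magnitudes are: 3.162, 3.162, 1, 1.
Zeros with |z| < R = 2.0: 1, -1.
Count = 2.
By the argument principle, (1/2πi) ∮_{|z|=R} p'(z)/p(z) dz equals exactly this count.

Number of zeros inside |z| < 2.0: 2.


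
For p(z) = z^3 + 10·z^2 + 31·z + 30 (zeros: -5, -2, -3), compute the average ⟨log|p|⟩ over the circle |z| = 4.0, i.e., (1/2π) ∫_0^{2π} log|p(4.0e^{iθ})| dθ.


Zeros: -5, -3, -2; r = 4.0.
Inside |z| < r: -3, -2. Outside (|z| ≥ r): -5.
p(0) = 30, so log|p(0)| = log(30) = 3.4012.
Apply Jensen: I(r) = log|p(0)| + Σ_k log(r/|z_k|), summed over zeros inside |z| < r.
  log(r/|z_k|) for z_k = -2: log(4.0/2) = 0.6931
  log(r/|z_k|) for z_k = -3: log(4.0/3) = 0.2877
  Outside zeros (-5) contribute nothing to the Jensen sum.
Sum over inside zeros: 0.9808.
I(r) = log|p(0)| + (inside sum) = 3.4012 + 0.9808 = 4.3820.
Note: since some zeros are outside |z| ≤ r, the simplified n·log(r) form does NOT apply — only the inside zeros contribute.

I(r) ≈ 4.3820.


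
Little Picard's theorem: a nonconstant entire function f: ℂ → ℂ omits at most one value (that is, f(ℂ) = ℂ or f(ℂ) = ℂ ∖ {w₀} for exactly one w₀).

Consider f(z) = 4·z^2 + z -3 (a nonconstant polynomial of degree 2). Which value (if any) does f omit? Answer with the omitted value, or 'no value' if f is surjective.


Little Picard bounds the complement of f(ℂ) to at most one point.
For every w ∈ ℂ, the equation p(z) − w = 0 is a nonconstant polynomial in z and hence has at least one root by the fundamental theorem of algebra. So p is surjective onto ℂ, omitting no value.

Omitted value: no value.


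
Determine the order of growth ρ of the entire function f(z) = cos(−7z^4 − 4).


Write cos(w) = (e^{iw} ± e^{−iw})/(2 or 2i), so |cos(w)| ≤ e^{|w|}. With w = −7z^4 − 4, |w| ≤ 7r^4 + 4 on |z|=r, giving M(r) ≤ e^{7r^4 + 4} and ρ ≤ 4. For the lower bound, choose z on |z|=r with -7z^4 purely imaginary of modulus 7r^4; then |cos(−7z^4 − 4)| grows like e^{7r^4}/2, so ρ ≥ 4. Hence ρ = 4.
Therefore ρ = 4.

Order ρ = 4.


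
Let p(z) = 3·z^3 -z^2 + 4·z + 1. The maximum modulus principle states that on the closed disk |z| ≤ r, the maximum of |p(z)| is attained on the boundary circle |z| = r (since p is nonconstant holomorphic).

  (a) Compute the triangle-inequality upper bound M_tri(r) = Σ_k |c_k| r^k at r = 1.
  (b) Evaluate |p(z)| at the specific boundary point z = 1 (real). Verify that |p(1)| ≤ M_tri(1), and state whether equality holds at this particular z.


Coefficients: c_0 = 1, c_1 = 4, c_2 = -1, c_3 = 3. Radius r = 1.
Part (a). Triangle bound: M_tri(r) = Σ_k |c_k| r^k
  = |1|·1^0 + |4|·1^1 + |-1|·1^2 + |3|·1^3
  = 1 + 4 + 1 + 3 = 9.
This bounds M(r) := max_{|z|=r} |p(z)| from above; equality holds iff all terms c_k z^k can be made to align in phase at a single z on |z|=r.
Part (b). At z = 1 (real, on the circle |z| = r):
  p(1) = (1)·1^0 + (4)·1^1 + (-1)·1^2 + (3)·1^3 = 7.
  |p(1)| = 7.
Check: |p(1)| = 7 ≤ 9 = M_tri(1). ✓ Equality does not hold at z = 1 (the coefficients have mixed signs, so the terms do not all align in phase there).

M_tri(1) = 9; |p(1)| = 7; equality at z=1: no.


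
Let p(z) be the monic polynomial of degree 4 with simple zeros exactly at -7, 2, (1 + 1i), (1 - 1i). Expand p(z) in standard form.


The polynomial is p(z) = ∏_{α ∈ S} (z − α), where S = {-7, 2, (1 + 1i), (1 - 1i)}.
Expanding the product yields: p(z) = z^4 + 3·z^3 -22·z^2 + 38·z -28.
Note conjugate pairs combine to real quadratics: (z − (1+1i))(z − (1−1i)) = z² − 2z + 2.
The resulting polynomial has degree 4 and real coefficients as required.

p(z) = z^4 + 3·z^3 -22·z^2 + 38·z -28.


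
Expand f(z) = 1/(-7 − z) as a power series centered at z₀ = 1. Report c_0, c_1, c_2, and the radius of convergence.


Let w = z − z₀, so z = z₀ + w.
Then -7 − z = -7 − (z₀ + w) = (-7 − z₀) − w = -8 − w.
f(z) = 1/(-8 − w) = (1/(-8)) · 1/(1 − w/(-8)) = Σ_{n≥0} w^n / (-8)^(n+1).
So c_n = 1/(-8)^(n+1):
  c_0 = 1/(-8)^1 = -1/8.
  c_1 = 1/(-8)^2 = 1/64.
  c_2 = 1/(-8)^3 = -1/512.
The series is valid for |w/d| < 1, i.e. |z − z₀| < |d|.
Radius of convergence: R = |-7 − z₀| = |-8| = 8 (distance from z₀ to the singularity z = -7).

c_0 = -1/8, c_1 = 1/64, c_2 = -1/512; R = 8.


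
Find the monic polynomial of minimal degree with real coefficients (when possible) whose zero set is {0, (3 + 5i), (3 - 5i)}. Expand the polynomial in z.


The polynomial is p(z) = ∏_{α ∈ S} (z − α), where S = {0, (3 + 5i), (3 - 5i)}.
Expanding the product yields: p(z) = z^3 -6·z^2 + 34·z.
Note conjugate pairs combine to real quadratics: (z − (3+5i))(z − (3−5i)) = z² − 6z + 34.
The resulting polynomial has degree 3 and real coefficients as required.

p(z) = z^3 -6·z^2 + 34·z.


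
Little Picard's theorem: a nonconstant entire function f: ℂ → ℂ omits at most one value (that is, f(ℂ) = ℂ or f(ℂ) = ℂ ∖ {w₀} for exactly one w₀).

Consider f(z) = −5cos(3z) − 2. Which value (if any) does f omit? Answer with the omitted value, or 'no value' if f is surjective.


Little Picard bounds the complement of f(ℂ) to at most one point.
cos is entire and surjective onto ℂ: for every w ∈ ℂ, cos(ζ) = w has a solution ζ ∈ ℂ (e.g., via the complex inverse arccos). With ζ = 3z this gives z = ζ/(3). Then -5·cos(3z) takes every value in -5·ℂ = ℂ, and adding -2 is a bijection of ℂ. So f is surjective and omits no value. (Note: only on the real line is cos bounded by [−1, 1].)

Omitted value: no value.


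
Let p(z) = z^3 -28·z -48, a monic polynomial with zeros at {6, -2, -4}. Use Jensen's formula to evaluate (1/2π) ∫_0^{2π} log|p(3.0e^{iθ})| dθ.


Zeros: -4, -2, 6; r = 3.0.
Inside |z| < r: -2. Outside (|z| ≥ r): -4, 6.
p(0) = -48, so log|p(0)| = log(48) = 3.8712.
Apply Jensen: I(r) = log|p(0)| + Σ_k log(r/|z_k|), summed over zeros inside |z| < r.
  log(r/|z_k|) for z_k = -2: log(3.0/2) = 0.4055
  Outside zeros (-4, 6) contribute nothing to the Jensen sum.
Sum over inside zeros: 0.4055.
I(r) = log|p(0)| + (inside sum) = 3.8712 + 0.4055 = 4.2767.
Note: since some zeros are outside |z| ≤ r, the simplified n·log(r) form does NOT apply — only the inside zeros contribute.

I(r) ≈ 4.2767.


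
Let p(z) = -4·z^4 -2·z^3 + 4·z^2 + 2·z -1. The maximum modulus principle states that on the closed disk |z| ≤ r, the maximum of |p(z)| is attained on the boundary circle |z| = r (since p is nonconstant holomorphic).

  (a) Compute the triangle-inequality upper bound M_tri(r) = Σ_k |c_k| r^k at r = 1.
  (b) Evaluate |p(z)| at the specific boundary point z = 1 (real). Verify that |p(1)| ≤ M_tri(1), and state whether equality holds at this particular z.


Coefficients: c_0 = -1, c_1 = 2, c_2 = 4, c_3 = -2, c_4 = -4. Radius r = 1.
Part (a). Triangle bound: M_tri(r) = Σ_k |c_k| r^k
  = |-1|·1^0 + |2|·1^1 + |4|·1^2 + |-2|·1^3 + |-4|·1^4
  = 1 + 2 + 4 + 2 + 4 = 13.
This bounds M(r) := max_{|z|=r} |p(z)| from above; equality holds iff all terms c_k z^k can be made to align in phase at a single z on |z|=r.
Part (b). At z = 1 (real, on the circle |z| = r):
  p(1) = (-1)·1^0 + (2)·1^1 + (4)·1^2 + (-2)·1^3 + (-4)·1^4 = -1.
  |p(1)| = 1.
Check: |p(1)| = 1 ≤ 13 = M_tri(1). ✓ Equality does not hold at z = 1 (the coefficients have mixed signs, so the terms do not all align in phase there).

M_tri(1) = 13; |p(1)| = 1; equality at z=1: no.


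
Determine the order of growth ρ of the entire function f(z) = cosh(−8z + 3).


cosh(w) is a linear combination of e^{iw} and e^{−iw} (or e^w, e^{−w} in the hyperbolic case), so |cosh(w)| ≤ e^{|w|}. With w = −8z + 3, |w| ≤ 8|z| + 3 = 8r + 3 on |z| = r, giving M(r) ≤ e^{8r + 3}, so ρ ≤ 1. On a suitable ray (z = it for sin/cos; z = t for sinh/cosh, t real → ∞), |cosh(−8z + 3)| grows like e^{8|t|}/2, so ρ ≥ 1. Hence ρ = 1.
Therefore ρ = 1.

Order ρ = 1.


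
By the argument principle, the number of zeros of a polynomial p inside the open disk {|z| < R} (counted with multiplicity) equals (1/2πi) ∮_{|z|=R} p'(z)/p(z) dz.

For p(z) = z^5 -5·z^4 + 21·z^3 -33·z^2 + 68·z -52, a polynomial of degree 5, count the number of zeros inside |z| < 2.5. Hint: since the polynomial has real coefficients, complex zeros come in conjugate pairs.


The zeros of p are: (0 + 2i), (0 - 2i), (2 + 3i), (2 - 3i), 1.
Their magnitudes are: 2, 2, 3.606, 3.606, 1.
Zeros with |z| < R = 2.5: (0 + 2i), (0 - 2i), 1.
Count = 3.
By the argument principle, (1/2πi) ∮_{|z|=R} p'(z)/p(z) dz equals exactly this count.

Number of zeros inside |z| < 2.5: 3.


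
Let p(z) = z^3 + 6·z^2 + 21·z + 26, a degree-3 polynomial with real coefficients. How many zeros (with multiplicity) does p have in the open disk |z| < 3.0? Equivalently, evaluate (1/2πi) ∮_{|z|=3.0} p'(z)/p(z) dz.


The zeros of p are: (-2 + 3i), (-2 - 3i), -2.
Their magnitudes are: 3.606, 3.606, 2.
Zeros with |z| < R = 3.0: -2.
Count = 1.
By the argument principle, (1/2πi) ∮_{|z|=R} p'(z)/p(z) dz equals exactly this count.

Number of zeros inside |z| < 3.0: 1.


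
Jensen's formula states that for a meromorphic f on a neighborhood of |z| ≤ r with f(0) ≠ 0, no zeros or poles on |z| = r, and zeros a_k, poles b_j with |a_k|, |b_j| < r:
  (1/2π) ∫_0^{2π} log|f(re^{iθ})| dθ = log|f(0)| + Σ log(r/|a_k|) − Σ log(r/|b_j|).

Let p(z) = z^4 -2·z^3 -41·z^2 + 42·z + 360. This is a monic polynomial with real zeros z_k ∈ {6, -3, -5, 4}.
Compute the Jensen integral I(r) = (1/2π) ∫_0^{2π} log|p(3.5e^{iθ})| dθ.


Zeros: -5, -3, 4, 6; r = 3.5.
Inside |z| < r: -3. Outside (|z| ≥ r): -5, 4, 6.
p(0) = 360, so log|p(0)| = log(360) = 5.8861.
Apply Jensen: I(r) = log|p(0)| + Σ_k log(r/|z_k|), summed over zeros inside |z| < r.
  log(r/|z_k|) for z_k = -3: log(3.5/3) = 0.1542
  Outside zeros (-5, 4, 6) contribute nothing to the Jensen sum.
Sum over inside zeros: 0.1542.
I(r) = log|p(0)| + (inside sum) = 5.8861 + 0.1542 = 6.0403.
Note: since some zeros are outside |z| ≤ r, the simplified n·log(r) form does NOT apply — only the inside zeros contribute.

I(r) ≈ 6.0403.


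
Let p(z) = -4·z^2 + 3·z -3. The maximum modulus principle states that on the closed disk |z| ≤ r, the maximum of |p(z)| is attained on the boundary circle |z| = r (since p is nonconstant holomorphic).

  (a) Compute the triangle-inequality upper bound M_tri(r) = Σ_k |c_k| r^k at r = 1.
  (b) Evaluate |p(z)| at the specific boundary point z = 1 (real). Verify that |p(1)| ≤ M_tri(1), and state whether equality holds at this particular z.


Coefficients: c_0 = -3, c_1 = 3, c_2 = -4. Radius r = 1.
Part (a). Triangle bound: M_tri(r) = Σ_k |c_k| r^k
  = |-3|·1^0 + |3|·1^1 + |-4|·1^2
  = 3 + 3 + 4 = 10.
This bounds M(r) := max_{|z|=r} |p(z)| from above; equality holds iff all terms c_k z^k can be made to align in phase at a single z on |z|=r.
Part (b). At z = 1 (real, on the circle |z| = r):
  p(1) = (-3)·1^0 + (3)·1^1 + (-4)·1^2 = -4.
  |p(1)| = 4.
Check: |p(1)| = 4 ≤ 10 = M_tri(1). ✓ Equality does not hold at z = 1 (the coefficients have mixed signs, so the terms do not all align in phase there).

M_tri(1) = 10; |p(1)| = 4; equality at z=1: no.


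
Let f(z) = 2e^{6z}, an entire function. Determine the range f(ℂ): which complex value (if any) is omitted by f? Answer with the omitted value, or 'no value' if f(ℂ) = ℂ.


Little Picard bounds the complement of f(ℂ) to at most one point.
e^{6z} is never zero on ℂ, so 2·e^{6z} takes every value in ℂ ∖ {0}. Adding 0 shifts the range to ℂ ∖ {0}. Thus f omits exactly the value 0.

Omitted value: 0.


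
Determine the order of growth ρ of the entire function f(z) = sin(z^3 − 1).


Write sin(w) = (e^{iw} ± e^{−iw})/(2 or 2i), so |sin(w)| ≤ e^{|w|}. With w = z^3 − 1, |w| ≤ 1r^3 + 1 on |z|=r, giving M(r) ≤ e^{1r^3 + 1} and ρ ≤ 3. For the lower bound, choose z on |z|=r with 1z^3 purely imaginary of modulus 1r^3; then |sin(z^3 − 1)| grows like e^{1r^3}/2, so ρ ≥ 3. Hence ρ = 3.
Therefore ρ = 3.

Order ρ = 3.


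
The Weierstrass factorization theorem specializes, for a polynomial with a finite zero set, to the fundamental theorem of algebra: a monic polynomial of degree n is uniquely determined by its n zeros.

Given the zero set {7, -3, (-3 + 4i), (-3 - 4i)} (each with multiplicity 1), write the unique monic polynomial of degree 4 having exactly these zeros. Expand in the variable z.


The polynomial is p(z) = ∏_{α ∈ S} (z − α), where S = {7, -3, (-3 + 4i), (-3 - 4i)}.
Expanding the product yields: p(z) = z^4 + 2·z^3 -20·z^2 -226·z -525.
Note conjugate pairs combine to real quadratics: (z − (-3+4i))(z − (-3−4i)) = z² + 6z + 25.
The resulting polynomial has degree 4 and real coefficients as required.

p(z) = z^4 + 2·z^3 -20·z^2 -226·z -525.


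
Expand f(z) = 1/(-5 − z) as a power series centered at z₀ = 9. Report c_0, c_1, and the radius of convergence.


Let w = z − z₀, so z = z₀ + w.
Then -5 − z = -5 − (z₀ + w) = (-5 − z₀) − w = -14 − w.
f(z) = 1/(-14 − w) = (1/(-14)) · 1/(1 − w/(-14)) = Σ_{n≥0} w^n / (-14)^(n+1).
So c_n = 1/(-14)^(n+1):
  c_0 = 1/(-14)^1 = -1/14.
  c_1 = 1/(-14)^2 = 1/196.
The series is valid for |w/d| < 1, i.e. |z − z₀| < |d|.
Radius of convergence: R = |-5 − z₀| = |-14| = 14 (distance from z₀ to the singularity z = -5).

c_0 = -1/14, c_1 = 1/196; R = 14.


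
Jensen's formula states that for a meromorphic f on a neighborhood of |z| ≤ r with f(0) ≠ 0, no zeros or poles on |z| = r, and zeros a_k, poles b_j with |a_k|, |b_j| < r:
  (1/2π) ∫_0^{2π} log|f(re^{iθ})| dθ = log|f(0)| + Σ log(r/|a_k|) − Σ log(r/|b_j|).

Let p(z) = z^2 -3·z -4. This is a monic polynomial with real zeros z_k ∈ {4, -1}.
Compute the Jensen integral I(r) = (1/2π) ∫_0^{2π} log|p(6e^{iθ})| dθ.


Zeros: -1, 4; r = 6.
Inside |z| < r: -1, 4. Outside (|z| ≥ r): ∅.
p(0) = -4, so log|p(0)| = log(4) = 1.3863.
Apply Jensen: I(r) = log|p(0)| + Σ_k log(r/|z_k|), summed over zeros inside |z| < r.
  log(r/|z_k|) for z_k = 4: log(6/4) = 0.4055
  log(r/|z_k|) for z_k = -1: log(6/1) = 1.7918
Sum over inside zeros: 2.1972.
I(r) = log|p(0)| + (inside sum) = 1.3863 + 2.1972 = 3.5835.
Closed form (all zeros inside, monic): I(r) = n·log(r) = 2·log(6) = 3.5835. ✓

I(r) ≈ 3.5835.


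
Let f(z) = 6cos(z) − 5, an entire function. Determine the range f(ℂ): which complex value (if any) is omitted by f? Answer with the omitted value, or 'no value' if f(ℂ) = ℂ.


Little Picard bounds the complement of f(ℂ) to at most one point.
cos is entire and surjective onto ℂ: for every w ∈ ℂ, cos(ζ) = w has a solution ζ ∈ ℂ (e.g., via the complex inverse arccos). With ζ = z this gives z = ζ/(1). Then 6·cos(z) takes every value in 6·ℂ = ℂ, and adding -5 is a bijection of ℂ. So f is surjective and omits no value. (Note: only on the real line is cos bounded by [−1, 1].)

Omitted value: no value.


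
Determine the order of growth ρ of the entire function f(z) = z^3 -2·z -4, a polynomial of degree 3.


|f(z)| ≤ Σ|c_k|·r^k = O(r^3) as r → ∞. Polynomial growth is O(e^{r^ε}) for every ε > 0 (since r^3/e^{r^ε} → 0), so ρ ≤ ε for all ε > 0, i.e. ρ = 0. Every nonconstant polynomial has order 0.
Therefore ρ = 0.

Order ρ = 0.


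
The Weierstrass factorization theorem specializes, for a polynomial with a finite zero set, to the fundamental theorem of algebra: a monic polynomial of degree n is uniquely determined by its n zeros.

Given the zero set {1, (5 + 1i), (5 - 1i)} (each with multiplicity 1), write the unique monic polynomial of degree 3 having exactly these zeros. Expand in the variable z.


The polynomial is p(z) = ∏_{α ∈ S} (z − α), where S = {1, (5 + 1i), (5 - 1i)}.
Expanding the product yields: p(z) = z^3 -11·z^2 + 36·z -26.
Note conjugate pairs combine to real quadratics: (z − (5+1i))(z − (5−1i)) = z² − 10z + 26.
The resulting polynomial has degree 3 and real coefficients as required.

p(z) = z^3 -11·z^2 + 36·z -26.


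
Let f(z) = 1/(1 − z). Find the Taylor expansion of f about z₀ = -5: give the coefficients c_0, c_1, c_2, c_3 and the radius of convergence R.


Let w = z − z₀, so z = z₀ + w.
Then 1 − z = 1 − (z₀ + w) = (1 − z₀) − w = 6 − w.
f(z) = 1/(6 − w) = (1/(6)) · 1/(1 − w/(6)) = Σ_{n≥0} w^n / (6)^(n+1).
So c_n = 1/(6)^(n+1):
  c_0 = 1/(6)^1 = 1/6.
  c_1 = 1/(6)^2 = 1/36.
  c_2 = 1/(6)^3 = 1/216.
  c_3 = 1/(6)^4 = 1/1296.
The series is valid for |w/d| < 1, i.e. |z − z₀| < |d|.
Radius of convergence: R = |1 − z₀| = |6| = 6 (distance from z₀ to the singularity z = 1).

c_0 = 1/6, c_1 = 1/36, c_2 = 1/216, c_3 = 1/1296; R = 6.


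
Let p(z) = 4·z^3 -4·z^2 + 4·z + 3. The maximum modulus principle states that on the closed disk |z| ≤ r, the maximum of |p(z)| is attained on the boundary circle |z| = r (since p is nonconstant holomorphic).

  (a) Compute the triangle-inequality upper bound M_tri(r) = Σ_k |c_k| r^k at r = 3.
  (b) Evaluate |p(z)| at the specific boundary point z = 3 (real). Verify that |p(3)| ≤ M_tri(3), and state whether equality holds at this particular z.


Coefficients: c_0 = 3, c_1 = 4, c_2 = -4, c_3 = 4. Radius r = 3.
Part (a). Triangle bound: M_tri(r) = Σ_k |c_k| r^k
  = |3|·3^0 + |4|·3^1 + |-4|·3^2 + |4|·3^3
  = 3 + 12 + 36 + 108 = 159.
This bounds M(r) := max_{|z|=r} |p(z)| from above; equality holds iff all terms c_k z^k can be made to align in phase at a single z on |z|=r.
Part (b). At z = 3 (real, on the circle |z| = r):
  p(3) = (3)·3^0 + (4)·3^1 + (-4)·3^2 + (4)·3^3 = 87.
  |p(3)| = 87.
Check: |p(3)| = 87 ≤ 159 = M_tri(3). ✓ Equality does not hold at z = 3 (the coefficients have mixed signs, so the terms do not all align in phase there).

M_tri(3) = 159; |p(3)| = 87; equality at z=3: no.
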